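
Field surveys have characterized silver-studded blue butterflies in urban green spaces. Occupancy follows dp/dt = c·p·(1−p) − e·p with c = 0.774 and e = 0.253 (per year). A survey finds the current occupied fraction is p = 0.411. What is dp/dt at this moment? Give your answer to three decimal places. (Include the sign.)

Colonization term: c·p·(1−p) = 0.774×0.411×0.5890 = 0.18737.
Extinction term: e·p = 0.10398.
dp/dt = 0.18737 − 0.10398 = 0.08339.

0.083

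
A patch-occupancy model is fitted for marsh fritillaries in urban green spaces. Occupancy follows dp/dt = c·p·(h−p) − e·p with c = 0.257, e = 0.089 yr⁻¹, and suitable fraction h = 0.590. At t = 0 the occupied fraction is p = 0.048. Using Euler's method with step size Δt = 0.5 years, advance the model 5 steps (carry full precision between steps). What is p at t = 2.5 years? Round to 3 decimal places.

0.054

Update rule: p ← p + [c·p·(h−p) − e·p]·Δt with Δt = 0.5.
  1  |  dp/dt·Δt = +0.001207  |  p_1 = 0.049207
  2  |  dp/dt·Δt = +0.001230  |  p_2 = 0.050437
  3  |  dp/dt·Δt = +0.001253  |  p_3 = 0.051689
  4  |  dp/dt·Δt = +0.001275  |  p_4 = 0.052965
  5  |  dp/dt·Δt = +0.001298  |  p_5 = 0.054263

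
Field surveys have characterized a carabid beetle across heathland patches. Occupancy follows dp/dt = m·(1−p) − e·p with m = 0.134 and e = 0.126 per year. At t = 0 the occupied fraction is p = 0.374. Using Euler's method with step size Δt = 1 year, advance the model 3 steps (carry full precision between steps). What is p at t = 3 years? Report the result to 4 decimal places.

Update rule: p ← p + [m·(1−p) − e·p]·Δt with Δt = 1.
p: 0.37400 → 0.41076  (Δp = +0.03676)
p: 0.41076 → 0.43796  (Δp = +0.02720)
p: 0.43796 → 0.45809  (Δp = +0.02013)

0.4581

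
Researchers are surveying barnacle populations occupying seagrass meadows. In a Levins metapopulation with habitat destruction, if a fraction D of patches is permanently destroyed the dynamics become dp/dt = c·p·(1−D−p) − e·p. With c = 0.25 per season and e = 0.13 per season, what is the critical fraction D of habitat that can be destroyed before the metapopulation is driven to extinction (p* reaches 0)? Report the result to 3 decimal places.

0.480

The nontrivial equilibrium is p* = (1−D) − e/c; extinction occurs when this hits zero.
So D_crit = 1 − e/c = 1 − 0.13/0.25 = 1 − 0.5200 = 0.4800.
This equals the undisturbed p*, a classic result of Lande's extension.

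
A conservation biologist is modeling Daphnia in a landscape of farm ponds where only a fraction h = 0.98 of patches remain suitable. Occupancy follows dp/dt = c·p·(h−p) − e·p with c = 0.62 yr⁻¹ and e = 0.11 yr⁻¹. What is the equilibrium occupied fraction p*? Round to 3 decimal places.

Setting dp/dt = 0 and dividing by p* gives c·(h−p*) = e.
So p* = h − e/c = 0.98 − 0.11/0.62 = 0.98 − 0.1774 = 0.8026.

0.803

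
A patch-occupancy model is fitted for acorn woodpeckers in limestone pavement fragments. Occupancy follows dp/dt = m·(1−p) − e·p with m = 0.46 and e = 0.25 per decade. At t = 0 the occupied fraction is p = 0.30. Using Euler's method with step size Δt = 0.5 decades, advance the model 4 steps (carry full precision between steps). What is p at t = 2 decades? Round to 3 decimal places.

Update rule: p ← p + [m·(1−p) − e·p]·Δt with Δt = 0.5.
p: 0.30000 → 0.42350  (Δp = +0.12350)
p: 0.42350 → 0.50316  (Δp = +0.07966)
p: 0.50316 → 0.55454  (Δp = +0.05138)
p: 0.55454 → 0.58768  (Δp = +0.03314)

0.588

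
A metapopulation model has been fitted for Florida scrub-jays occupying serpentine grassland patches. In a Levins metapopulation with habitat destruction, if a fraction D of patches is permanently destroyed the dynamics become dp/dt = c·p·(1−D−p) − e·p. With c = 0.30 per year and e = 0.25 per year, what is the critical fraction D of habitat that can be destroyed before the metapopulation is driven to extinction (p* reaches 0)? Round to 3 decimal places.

0.167

The nontrivial equilibrium is p* = (1−D) − e/c; extinction occurs when this hits zero.
So D_crit = 1 − e/c = 1 − 0.25/0.30 = 1 − 0.8333 = 0.1667.
Note this equals the original equilibrium occupancy — the Levins extinction-debt result.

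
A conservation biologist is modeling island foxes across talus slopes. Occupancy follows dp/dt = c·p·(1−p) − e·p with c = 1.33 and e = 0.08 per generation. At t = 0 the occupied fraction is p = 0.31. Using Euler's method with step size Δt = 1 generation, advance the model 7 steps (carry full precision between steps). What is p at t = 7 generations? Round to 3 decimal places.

Update rule: p ← p + [c·p·(1−p) − e·p]·Δt with Δt = 1.
step 1: Δp = +0.25969, p = 0.56969
step 2: Δp = +0.28047, p = 0.85015
step 3: Δp = +0.10142, p = 0.95157
step 4: Δp = -0.01484, p = 0.93674
step 5: Δp = +0.00388, p = 0.94062
step 6: Δp = -0.00096, p = 0.93966
step 7: Δp = +0.00024, p = 0.93990

0.940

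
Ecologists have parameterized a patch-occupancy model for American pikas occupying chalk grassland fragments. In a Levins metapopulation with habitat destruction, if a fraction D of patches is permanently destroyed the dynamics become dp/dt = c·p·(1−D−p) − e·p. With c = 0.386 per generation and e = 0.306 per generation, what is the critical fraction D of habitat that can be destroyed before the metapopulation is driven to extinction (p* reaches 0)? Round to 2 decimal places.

0.21

The nontrivial equilibrium is p* = (1−D) − e/c; extinction occurs when this hits zero.
So D_crit = 1 − e/c = 1 − 0.306/0.386 = 1 − 0.7927 = 0.2073.
Note this equals the original equilibrium occupancy — the Levins extinction-debt result.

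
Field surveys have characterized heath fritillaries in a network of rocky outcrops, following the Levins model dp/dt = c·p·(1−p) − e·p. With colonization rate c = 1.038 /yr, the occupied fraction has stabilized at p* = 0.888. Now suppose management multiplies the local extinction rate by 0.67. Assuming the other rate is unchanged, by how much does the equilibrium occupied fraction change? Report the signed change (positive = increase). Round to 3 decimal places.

0.037

Balance c(1−p*) = e gives e = 1.038×(1 − 0.88800) = 0.11626.
New p* = 1 − e/c = 1 − 0.07789/1.03800 = 0.92496.
Δp* = 0.92496 − 0.88800 = +0.03696.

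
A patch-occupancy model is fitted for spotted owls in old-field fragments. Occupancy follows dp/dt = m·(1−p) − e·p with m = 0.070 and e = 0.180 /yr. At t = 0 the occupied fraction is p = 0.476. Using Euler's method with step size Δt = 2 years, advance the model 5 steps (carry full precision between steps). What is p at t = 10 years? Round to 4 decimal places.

0.2861

Update rule: p ← p + [m·(1−p) − e·p]·Δt with Δt = 2.
t = 2: p = 0.47600 + (-0.09800) = 0.37800
t = 4: p = 0.37800 + (-0.04900) = 0.32900
t = 6: p = 0.32900 + (-0.02450) = 0.30450
t = 8: p = 0.30450 + (-0.01225) = 0.29225
t = 10: p = 0.29225 + (-0.00612) = 0.28613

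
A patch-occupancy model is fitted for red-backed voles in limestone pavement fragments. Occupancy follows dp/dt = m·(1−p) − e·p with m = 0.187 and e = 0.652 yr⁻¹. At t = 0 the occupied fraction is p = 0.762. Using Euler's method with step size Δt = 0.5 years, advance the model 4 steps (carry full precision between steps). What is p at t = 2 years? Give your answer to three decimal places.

Update rule: p ← p + [m·(1−p) − e·p]·Δt with Δt = 0.5.
  1  |  dp/dt·Δt = -0.226159  |  p_1 = 0.535841
  2  |  dp/dt·Δt = -0.131285  |  p_2 = 0.404556
  3  |  dp/dt·Δt = -0.076211  |  p_3 = 0.328345
  4  |  dp/dt·Δt = -0.044241  |  p_4 = 0.284104

0.284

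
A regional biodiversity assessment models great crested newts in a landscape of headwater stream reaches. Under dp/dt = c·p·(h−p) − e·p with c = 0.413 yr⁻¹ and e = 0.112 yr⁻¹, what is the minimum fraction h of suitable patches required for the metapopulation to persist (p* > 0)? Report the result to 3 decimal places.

p* = h − e/c is positive only when h > e/c.
h_min = e/c = 0.112/0.413 = 0.2712.

0.271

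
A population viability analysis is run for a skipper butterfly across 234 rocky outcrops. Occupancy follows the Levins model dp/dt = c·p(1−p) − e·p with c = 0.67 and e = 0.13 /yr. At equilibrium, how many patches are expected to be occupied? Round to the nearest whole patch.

189

p* = 1 − e/c = 1 − 0.13/0.67 = 0.8060.
Expected occupied patches = N × p* = 234 × 0.8060 = 188.60 ≈ 189.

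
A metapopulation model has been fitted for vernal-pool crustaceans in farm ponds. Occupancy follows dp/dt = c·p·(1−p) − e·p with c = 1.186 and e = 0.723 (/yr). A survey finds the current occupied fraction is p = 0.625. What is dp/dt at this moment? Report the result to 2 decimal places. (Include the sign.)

-0.17

Colonization term: c·p·(1−p) = 1.186×0.625×0.3750 = 0.27797.
Extinction term: e·p = 0.45187.
dp/dt = 0.27797 − 0.45187 = -0.17391.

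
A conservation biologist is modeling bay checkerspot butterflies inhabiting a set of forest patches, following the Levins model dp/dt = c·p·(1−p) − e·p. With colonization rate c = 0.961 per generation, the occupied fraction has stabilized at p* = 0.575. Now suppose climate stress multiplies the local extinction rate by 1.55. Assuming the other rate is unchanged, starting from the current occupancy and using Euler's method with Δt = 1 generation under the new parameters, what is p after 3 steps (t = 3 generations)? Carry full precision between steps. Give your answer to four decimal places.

Balance c(1−p*) = e gives e = 0.961×(1 − 0.57500) = 0.40843.
Starting from p₀ = 0.57500; update p ← p + (dp/dt)·Δt with the new parameters.
p: 0.57500 → 0.44584  (Δp = -0.12916)
p: 0.44584 → 0.40103  (Δp = -0.04481)
p: 0.40103 → 0.37799  (Δp = -0.02304)

0.3780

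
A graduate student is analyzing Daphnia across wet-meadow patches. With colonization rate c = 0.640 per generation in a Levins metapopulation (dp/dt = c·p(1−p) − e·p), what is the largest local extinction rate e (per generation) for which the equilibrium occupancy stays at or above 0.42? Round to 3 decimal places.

0.371

1 − e/c ≥ 0.42 ⇒ e ≤ c(1 − 0.42) = 0.640 × 0.5800.
e_max = 0.3712.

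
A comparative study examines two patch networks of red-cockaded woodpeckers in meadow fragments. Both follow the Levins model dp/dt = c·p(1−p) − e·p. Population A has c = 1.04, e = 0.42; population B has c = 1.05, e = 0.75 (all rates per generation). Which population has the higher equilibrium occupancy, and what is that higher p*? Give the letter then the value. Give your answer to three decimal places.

A: p*_A = 1 − 0.42/1.04 = 0.5962.
B: p*_B = 1 − 0.75/1.05 = 0.2857.
A is higher at 0.5962.

A, 0.596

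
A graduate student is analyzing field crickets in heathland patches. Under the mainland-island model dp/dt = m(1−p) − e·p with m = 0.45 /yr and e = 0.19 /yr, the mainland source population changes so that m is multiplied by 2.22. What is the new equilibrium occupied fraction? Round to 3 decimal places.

Before: p* = 0.45/(0.45+0.19) = 0.7031.
After: m = 0.999, e = 0.19; p* = 0.999/1.1890 = 0.8402.

0.840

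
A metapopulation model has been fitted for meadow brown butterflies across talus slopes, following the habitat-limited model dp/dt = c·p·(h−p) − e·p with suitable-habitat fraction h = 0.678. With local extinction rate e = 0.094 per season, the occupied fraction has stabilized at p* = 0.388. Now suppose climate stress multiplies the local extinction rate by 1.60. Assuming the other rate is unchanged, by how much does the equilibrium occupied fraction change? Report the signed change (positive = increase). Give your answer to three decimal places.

-0.174

Balance c(h−p*) = e gives c = e/(0.678 − 0.38800) = 0.094/0.29000 = 0.32414.
New p* = 0.678 − e/c = 0.678 − 0.15040/0.32414 = 0.21400.
Δp* = 0.21400 − 0.38800 = -0.17400.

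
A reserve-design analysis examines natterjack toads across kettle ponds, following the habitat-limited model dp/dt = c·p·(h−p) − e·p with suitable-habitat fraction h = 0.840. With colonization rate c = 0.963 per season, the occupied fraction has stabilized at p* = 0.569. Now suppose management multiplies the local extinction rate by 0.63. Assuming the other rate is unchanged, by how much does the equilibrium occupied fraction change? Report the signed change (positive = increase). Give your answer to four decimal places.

0.1003

Balance c(h−p*) = e gives e = 0.963×(0.84 − 0.56900) = 0.26097.
New p* = 0.84 − e/c = 0.84 − 0.16441/0.96300 = 0.66927.
Δp* = 0.66927 − 0.56900 = +0.10027.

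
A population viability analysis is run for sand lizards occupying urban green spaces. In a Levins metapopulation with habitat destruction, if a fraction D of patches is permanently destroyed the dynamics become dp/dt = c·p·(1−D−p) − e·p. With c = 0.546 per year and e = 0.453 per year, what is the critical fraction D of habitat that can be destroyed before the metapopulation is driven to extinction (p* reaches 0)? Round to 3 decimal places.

0.170

The nontrivial equilibrium is p* = (1−D) − e/c; extinction occurs when this hits zero.
So D_crit = 1 − e/c = 1 − 0.453/0.546 = 1 − 0.8297 = 0.1703.
This equals the undisturbed p*, a classic result of Lande's extension.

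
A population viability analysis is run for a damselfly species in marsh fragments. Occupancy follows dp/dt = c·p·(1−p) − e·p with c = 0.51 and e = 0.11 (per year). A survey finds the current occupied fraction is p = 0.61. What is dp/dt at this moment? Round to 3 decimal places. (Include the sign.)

Colonization term: c·p·(1−p) = 0.51×0.61×0.3900 = 0.12133.
Extinction term: e·p = 0.06710.
dp/dt = 0.12133 − 0.06710 = 0.05423.

0.054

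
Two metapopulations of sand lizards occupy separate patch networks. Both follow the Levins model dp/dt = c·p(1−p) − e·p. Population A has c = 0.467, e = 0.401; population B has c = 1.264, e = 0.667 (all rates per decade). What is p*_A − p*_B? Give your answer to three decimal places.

-0.331

A: p*_A = 1 − 0.401/0.467 = 0.1413.
B: p*_B = 1 − 0.667/1.264 = 0.4723.
p*_A − p*_B = 0.1413 − 0.4723 = -0.3310.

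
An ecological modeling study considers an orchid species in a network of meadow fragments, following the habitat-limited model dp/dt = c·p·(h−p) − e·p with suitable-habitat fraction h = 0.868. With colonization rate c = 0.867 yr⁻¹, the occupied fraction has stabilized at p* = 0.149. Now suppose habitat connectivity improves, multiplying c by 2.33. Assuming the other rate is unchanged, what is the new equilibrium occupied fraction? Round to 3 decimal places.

0.559

Balance c(h−p*) = e gives e = 0.867×(0.868 − 0.14900) = 0.62337.
New p* = 0.868 − e/c = 0.868 − 0.62337/2.02011 = 0.55942.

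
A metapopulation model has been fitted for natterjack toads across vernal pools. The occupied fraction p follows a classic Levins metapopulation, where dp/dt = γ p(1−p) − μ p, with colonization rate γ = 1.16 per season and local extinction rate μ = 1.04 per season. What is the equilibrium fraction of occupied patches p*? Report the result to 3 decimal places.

Setting dp/dt = 0 and dividing through by p* gives γ·(1−p*) = μ.
So p* = 1 − μ/γ = 1 − 1.04/1.16 = 1 − 0.8966 = 0.1034.

0.103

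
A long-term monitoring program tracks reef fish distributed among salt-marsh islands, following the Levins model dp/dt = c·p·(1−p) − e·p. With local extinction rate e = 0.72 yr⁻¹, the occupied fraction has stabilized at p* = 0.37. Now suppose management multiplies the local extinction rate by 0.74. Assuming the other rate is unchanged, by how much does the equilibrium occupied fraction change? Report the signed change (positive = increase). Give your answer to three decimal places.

Balance c(1−p*) = e gives c = e/(1 − 0.37000) = 0.72/0.63000 = 1.14286.
New p* = 1 − e/c = 1 − 0.53280/1.14286 = 0.53380.
Δp* = 0.53380 − 0.37000 = +0.16380.

0.164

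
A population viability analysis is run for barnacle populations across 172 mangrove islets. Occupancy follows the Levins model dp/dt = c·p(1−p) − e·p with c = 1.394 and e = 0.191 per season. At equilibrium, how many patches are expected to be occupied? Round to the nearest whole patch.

148

p* = 1 − e/c = 1 − 0.191/1.394 = 0.8630.
Expected occupied patches = N × p* = 172 × 0.8630 = 148.43 ≈ 148.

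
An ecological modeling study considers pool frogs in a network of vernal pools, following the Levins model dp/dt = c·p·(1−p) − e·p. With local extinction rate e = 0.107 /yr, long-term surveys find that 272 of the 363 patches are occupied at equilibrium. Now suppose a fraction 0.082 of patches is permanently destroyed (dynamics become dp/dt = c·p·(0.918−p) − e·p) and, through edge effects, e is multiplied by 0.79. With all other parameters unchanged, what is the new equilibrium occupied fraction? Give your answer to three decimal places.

0.720

Observed p* = 272/363 = 0.74931.
Balance c(1−p*) = e gives c = e/(1 − 0.74931) = 0.107/0.25069 = 0.42682.
New p* = 0.918 − e/c = 0.918 − 0.08453/0.42682 = 0.71995.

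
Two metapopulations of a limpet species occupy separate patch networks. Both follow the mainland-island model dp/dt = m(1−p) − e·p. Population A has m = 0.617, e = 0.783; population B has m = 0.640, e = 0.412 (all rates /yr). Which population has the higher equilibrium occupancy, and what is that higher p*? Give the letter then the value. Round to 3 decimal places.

A: p*_A = m/(m+e) = 0.617/1.4000 = 0.4407.
B: p*_B = 0.640/1.0520 = 0.6084.
B is higher at 0.6084.

B, 0.608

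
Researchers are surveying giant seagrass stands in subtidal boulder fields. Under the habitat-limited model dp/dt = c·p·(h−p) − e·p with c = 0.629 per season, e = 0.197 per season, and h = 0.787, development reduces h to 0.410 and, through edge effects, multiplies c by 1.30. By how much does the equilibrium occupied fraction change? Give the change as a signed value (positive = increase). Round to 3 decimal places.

-0.305

Before: p* = h − e/c = 0.787 − 0.197/0.629 = 0.787 − 0.3132 = 0.4738.
After: c = 0.8177, e = 0.197, h = 0.410; p* = 0.410 − 0.197/0.8177 = 0.1691.
Δp* = 0.1691 − 0.4738 = -0.3047.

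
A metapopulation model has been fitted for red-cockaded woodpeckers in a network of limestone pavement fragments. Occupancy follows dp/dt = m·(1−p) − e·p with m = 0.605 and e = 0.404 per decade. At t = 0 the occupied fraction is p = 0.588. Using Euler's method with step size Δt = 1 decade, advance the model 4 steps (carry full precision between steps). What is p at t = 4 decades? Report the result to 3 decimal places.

0.600

Update rule: p ← p + [m·(1−p) − e·p]·Δt with Δt = 1.
step 1: Δp = +0.01171, p = 0.59971
step 2: Δp = -0.00011, p = 0.59960
step 3: Δp = +0.00000, p = 0.59960
step 4: Δp = -0.00000, p = 0.59960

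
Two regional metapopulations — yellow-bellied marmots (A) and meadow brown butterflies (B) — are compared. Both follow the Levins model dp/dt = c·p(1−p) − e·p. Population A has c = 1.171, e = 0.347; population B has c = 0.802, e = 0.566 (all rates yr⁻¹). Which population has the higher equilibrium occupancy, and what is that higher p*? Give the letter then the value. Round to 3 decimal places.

A: p*_A = 1 − 0.347/1.171 = 0.7037.
B: p*_B = 1 − 0.566/0.802 = 0.2943.
A is higher at 0.7037.

A, 0.704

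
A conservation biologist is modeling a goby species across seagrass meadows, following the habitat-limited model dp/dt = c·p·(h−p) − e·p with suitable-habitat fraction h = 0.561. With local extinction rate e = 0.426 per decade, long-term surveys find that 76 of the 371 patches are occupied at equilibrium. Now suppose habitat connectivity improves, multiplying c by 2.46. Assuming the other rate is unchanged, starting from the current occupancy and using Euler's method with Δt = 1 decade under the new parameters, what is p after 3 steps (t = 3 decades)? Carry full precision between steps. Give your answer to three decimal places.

0.417

Observed p* = 76/371 = 0.20485.
Balance c(h−p*) = e gives c = e/(0.561 − 0.20485) = 0.426/0.35615 = 1.19613.
Starting from p₀ = 0.20485; update p ← p + (dp/dt)·Δt with the new parameters.
p: 0.20485 → 0.33226  (Δp = +0.12741)
p: 0.33226 → 0.41435  (Δp = +0.08209)
p: 0.41435 → 0.41664  (Δp = +0.00229)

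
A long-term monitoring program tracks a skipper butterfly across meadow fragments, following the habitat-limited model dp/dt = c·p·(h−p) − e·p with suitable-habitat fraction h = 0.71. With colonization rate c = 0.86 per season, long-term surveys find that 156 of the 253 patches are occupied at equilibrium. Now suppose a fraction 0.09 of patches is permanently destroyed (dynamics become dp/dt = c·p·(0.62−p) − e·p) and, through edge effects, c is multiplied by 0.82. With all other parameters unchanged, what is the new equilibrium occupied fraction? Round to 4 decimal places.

0.5061

Observed p* = 156/253 = 0.61660.
Balance c(h−p*) = e gives e = 0.86×(0.71 − 0.61660) = 0.08032.
New p* = 0.62 − e/c = 0.62 − 0.08032/0.70520 = 0.50610.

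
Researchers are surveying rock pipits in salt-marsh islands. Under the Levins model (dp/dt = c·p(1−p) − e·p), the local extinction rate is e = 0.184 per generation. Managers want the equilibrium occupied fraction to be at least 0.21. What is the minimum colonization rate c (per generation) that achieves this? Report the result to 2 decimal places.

p* = 1 − e/c ≥ 0.21 requires e/c ≤ 0.7900, i.e. c ≥ e/0.7900.
c_min = 0.184/0.7900 = 0.2329.

0.23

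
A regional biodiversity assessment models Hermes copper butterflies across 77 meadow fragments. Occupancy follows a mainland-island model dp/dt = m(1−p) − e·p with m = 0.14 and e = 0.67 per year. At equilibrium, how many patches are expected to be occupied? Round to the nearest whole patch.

13

p* = m/(m+e) = 0.14/0.8100 = 0.1728.
Expected occupied patches = N × p* = 77 × 0.1728 = 13.31 ≈ 13.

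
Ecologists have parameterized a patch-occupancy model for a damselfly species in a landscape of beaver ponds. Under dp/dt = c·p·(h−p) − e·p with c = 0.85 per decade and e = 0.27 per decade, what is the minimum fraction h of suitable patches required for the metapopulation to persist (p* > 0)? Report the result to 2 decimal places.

p* = h − e/c is positive only when h > e/c.
h_min = e/c = 0.27/0.85 = 0.3176.

0.32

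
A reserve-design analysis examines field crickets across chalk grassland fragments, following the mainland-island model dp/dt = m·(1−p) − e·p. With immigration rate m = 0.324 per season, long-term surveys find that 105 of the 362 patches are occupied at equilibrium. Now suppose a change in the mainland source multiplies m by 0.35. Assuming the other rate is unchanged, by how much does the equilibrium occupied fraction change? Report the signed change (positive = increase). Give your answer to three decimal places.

-0.165

Observed p* = 105/362 = 0.29006.
Balance m(1−p*) = e·p* gives e = m(1−p*)/p* = 0.324×0.70994/0.29006 = 0.79301.
New p* = m/(m+e) = 0.11340/(0.11340+0.79301) = 0.12511.
Δp* = 0.12511 − 0.29006 = -0.16495.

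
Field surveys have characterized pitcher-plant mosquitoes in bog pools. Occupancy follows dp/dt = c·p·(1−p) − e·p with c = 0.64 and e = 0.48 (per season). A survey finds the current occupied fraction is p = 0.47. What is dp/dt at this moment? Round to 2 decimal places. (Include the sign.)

Colonization term: c·p·(1−p) = 0.64×0.47×0.5300 = 0.15942.
Extinction term: e·p = 0.22560.
dp/dt = 0.15942 − 0.22560 = -0.06618.

-0.07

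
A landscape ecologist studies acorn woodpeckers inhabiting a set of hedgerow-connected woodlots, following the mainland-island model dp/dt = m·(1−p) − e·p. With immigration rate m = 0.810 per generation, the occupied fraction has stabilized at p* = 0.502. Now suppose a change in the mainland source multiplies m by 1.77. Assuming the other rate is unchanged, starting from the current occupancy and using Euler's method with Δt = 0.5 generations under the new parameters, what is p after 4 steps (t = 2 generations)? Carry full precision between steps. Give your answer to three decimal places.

Balance m(1−p*) = e·p* gives e = m(1−p*)/p* = 0.810×0.49800/0.50200 = 0.80355.
Starting from p₀ = 0.50200; update p ← p + (dp/dt)·Δt with the new parameters.
t = 0.5: p = 0.50200 + (+0.15530) = 0.65730
t = 1: p = 0.65730 + (-0.01842) = 0.63888
t = 1.5: p = 0.63888 + (+0.00219) = 0.64106
t = 2: p = 0.64106 + (-0.00026) = 0.64081

0.641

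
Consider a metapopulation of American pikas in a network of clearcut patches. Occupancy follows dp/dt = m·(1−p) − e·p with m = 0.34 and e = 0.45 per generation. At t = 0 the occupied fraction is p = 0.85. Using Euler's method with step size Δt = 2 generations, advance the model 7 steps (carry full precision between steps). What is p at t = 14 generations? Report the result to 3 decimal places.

0.421

Update rule: p ← p + [m·(1−p) − e·p]·Δt with Δt = 2.
  1  |  dp/dt·Δt = -0.663000  |  p_1 = 0.187000
  2  |  dp/dt·Δt = +0.384540  |  p_2 = 0.571540
  3  |  dp/dt·Δt = -0.223033  |  p_3 = 0.348507
  4  |  dp/dt·Δt = +0.129359  |  p_4 = 0.477866
  5  |  dp/dt·Δt = -0.075028  |  p_5 = 0.402838
  6  |  dp/dt·Δt = +0.043516  |  p_6 = 0.446354
  7  |  dp/dt·Δt = -0.025240  |  p_7 = 0.421115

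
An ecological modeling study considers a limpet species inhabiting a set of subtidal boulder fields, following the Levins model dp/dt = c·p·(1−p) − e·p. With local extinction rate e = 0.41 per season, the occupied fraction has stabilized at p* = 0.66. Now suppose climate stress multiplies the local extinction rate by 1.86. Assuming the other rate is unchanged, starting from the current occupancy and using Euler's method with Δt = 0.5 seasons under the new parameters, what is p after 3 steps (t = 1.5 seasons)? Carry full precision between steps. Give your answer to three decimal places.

Balance c(1−p*) = e gives c = e/(1 − 0.66000) = 0.41/0.34000 = 1.20588.
Starting from p₀ = 0.66000; update p ← p + (dp/dt)·Δt with the new parameters.
t = 0.5: p = 0.66000 + (-0.11636) = 0.54364
t = 1: p = 0.54364 + (-0.05770) = 0.48594
t = 1.5: p = 0.48594 + (-0.03467) = 0.45127

0.451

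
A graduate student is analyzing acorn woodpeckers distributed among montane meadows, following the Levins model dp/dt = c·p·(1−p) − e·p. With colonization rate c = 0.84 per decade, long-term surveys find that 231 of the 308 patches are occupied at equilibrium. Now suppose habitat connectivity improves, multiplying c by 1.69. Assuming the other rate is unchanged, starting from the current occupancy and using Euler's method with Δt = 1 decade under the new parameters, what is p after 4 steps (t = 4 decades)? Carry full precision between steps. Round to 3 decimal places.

0.852

Observed p* = 231/308 = 0.75000.
Balance c(1−p*) = e gives e = 0.84×(1 − 0.75000) = 0.21000.
Starting from p₀ = 0.75000; update p ← p + (dp/dt)·Δt with the new parameters.
p: 0.75000 → 0.85867  (Δp = +0.10867)
p: 0.85867 → 0.85062  (Δp = -0.00805)
p: 0.85062 → 0.85237  (Δp = +0.00175)
p: 0.85237 → 0.85201  (Δp = -0.00036)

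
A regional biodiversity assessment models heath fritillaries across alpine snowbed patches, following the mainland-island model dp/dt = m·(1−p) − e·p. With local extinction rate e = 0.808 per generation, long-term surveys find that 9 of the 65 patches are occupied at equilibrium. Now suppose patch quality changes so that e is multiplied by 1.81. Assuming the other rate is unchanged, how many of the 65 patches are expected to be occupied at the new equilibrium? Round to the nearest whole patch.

Observed p* = 9/65 = 0.13846.
Balance m(1−p*) = e·p* gives m = e·p*/(1−p*) = 0.808×0.13846/0.86154 = 0.12986.
New p* = m/(m+e) = 0.12986/(0.12986+1.46248) = 0.08155.
Expected occupied = 65 × 0.08155 = 5.30 ≈ 5.

5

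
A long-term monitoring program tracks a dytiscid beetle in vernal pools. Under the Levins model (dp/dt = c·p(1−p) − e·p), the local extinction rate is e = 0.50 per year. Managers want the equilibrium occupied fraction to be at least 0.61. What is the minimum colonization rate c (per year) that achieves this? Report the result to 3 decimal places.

p* = 1 − e/c ≥ 0.61 requires e/c ≤ 0.3900, i.e. c ≥ e/0.3900.
c_min = 0.50/0.3900 = 1.2821.

1.282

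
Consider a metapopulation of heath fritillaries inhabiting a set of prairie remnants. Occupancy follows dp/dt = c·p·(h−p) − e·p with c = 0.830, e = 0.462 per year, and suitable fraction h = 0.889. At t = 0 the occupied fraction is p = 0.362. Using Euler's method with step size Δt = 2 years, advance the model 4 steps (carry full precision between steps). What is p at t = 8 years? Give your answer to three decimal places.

Update rule: p ← p + [c·p·(h−p) − e·p]·Δt with Δt = 2.
step 1: Δp = -0.01780, p = 0.34420
step 2: Δp = -0.00676, p = 0.33744
step 3: Δp = -0.00284, p = 0.33460
step 4: Δp = -0.00124, p = 0.33336

0.333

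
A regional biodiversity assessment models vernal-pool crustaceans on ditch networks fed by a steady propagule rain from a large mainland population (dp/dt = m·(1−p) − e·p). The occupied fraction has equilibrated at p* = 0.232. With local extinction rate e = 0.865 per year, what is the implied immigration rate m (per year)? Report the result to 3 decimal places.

0.261

At equilibrium m(1−p*) = e·p*, so m = e·p*/(1−p*).
m = 0.865 × 0.232 / 0.7680 = 0.2007/0.7680 = 0.2613.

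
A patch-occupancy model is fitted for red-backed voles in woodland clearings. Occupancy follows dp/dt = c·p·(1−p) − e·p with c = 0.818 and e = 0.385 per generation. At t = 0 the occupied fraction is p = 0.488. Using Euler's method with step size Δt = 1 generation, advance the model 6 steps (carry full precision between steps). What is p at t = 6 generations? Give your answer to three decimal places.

0.528

Update rule: p ← p + [c·p·(1−p) − e·p]·Δt with Δt = 1.
step 1: Δp = +0.01650, p = 0.50450
step 2: Δp = +0.01025, p = 0.51475
step 3: Δp = +0.00614, p = 0.52089
step 4: Δp = +0.00360, p = 0.52449
step 5: Δp = +0.00208, p = 0.52657
step 6: Δp = +0.00119, p = 0.52776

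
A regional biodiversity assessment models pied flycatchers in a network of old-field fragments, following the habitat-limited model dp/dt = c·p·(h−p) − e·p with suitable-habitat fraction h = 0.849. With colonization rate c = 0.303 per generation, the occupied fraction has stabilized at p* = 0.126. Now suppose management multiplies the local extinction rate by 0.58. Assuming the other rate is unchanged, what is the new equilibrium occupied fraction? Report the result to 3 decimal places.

0.430

Balance c(h−p*) = e gives e = 0.303×(0.849 − 0.12600) = 0.21907.
New p* = 0.849 − e/c = 0.849 − 0.12706/0.30300 = 0.42966.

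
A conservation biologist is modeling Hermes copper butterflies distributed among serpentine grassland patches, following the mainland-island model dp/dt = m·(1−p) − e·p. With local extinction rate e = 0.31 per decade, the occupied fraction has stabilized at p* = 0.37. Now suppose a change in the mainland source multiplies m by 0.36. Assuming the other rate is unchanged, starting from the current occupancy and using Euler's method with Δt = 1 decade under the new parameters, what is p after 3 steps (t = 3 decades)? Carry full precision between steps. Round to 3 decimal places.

Balance m(1−p*) = e·p* gives m = e·p*/(1−p*) = 0.31×0.37000/0.63000 = 0.18206.
Starting from p₀ = 0.37000; update p ← p + (dp/dt)·Δt with the new parameters.
step 1: Δp = -0.07341, p = 0.29659
step 2: Δp = -0.04584, p = 0.25075
step 3: Δp = -0.02863, p = 0.22213

0.222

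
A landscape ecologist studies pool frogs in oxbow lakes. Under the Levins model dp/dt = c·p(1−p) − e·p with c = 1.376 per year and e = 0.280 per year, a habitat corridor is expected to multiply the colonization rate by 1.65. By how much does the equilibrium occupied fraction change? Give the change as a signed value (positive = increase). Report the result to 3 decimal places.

Before: p* = 1 − 0.280/1.376 = 0.7965.
After the change, c = 2.2704, e = 0.28, so p* = 1 − 0.28/2.2704 = 0.8767.
Δp* = 0.8767 − 0.7965 = +0.0802.

0.080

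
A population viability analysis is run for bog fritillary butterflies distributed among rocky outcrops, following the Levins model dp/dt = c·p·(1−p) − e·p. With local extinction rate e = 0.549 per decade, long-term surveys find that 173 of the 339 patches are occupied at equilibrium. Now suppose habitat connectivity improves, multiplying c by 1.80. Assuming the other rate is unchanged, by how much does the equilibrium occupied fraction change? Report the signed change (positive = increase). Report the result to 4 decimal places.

Observed p* = 173/339 = 0.51032.
Balance c(1−p*) = e gives c = e/(1 − 0.51032) = 0.549/0.48968 = 1.12114.
New p* = 1 − e/c = 1 − 0.54900/2.01805 = 0.72796.
Δp* = 0.72796 − 0.51032 = +0.21764.

0.2176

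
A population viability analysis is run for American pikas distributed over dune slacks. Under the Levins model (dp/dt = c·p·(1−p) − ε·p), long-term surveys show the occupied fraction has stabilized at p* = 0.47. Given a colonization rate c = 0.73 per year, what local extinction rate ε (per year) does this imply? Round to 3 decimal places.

At equilibrium c(1−p*) = ε.
ε = 0.73 × (1 − 0.47) = 0.73 × 0.5300 = 0.3869.

0.387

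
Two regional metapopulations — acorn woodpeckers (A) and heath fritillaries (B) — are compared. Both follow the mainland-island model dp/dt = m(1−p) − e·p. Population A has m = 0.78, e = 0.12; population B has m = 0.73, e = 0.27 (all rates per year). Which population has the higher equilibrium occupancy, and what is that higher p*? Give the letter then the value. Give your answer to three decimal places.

A, 0.867

A: p*_A = m/(m+e) = 0.78/0.9000 = 0.8667.
B: p*_B = 0.73/1.0000 = 0.7300.
A is higher at 0.8667.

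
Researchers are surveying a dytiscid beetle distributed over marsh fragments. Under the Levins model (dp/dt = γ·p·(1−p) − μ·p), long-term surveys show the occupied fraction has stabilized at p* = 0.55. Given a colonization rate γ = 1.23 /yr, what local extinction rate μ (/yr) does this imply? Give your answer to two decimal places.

0.55

At equilibrium γ(1−p*) = μ.
μ = 1.23 × (1 − 0.55) = 1.23 × 0.4500 = 0.5535.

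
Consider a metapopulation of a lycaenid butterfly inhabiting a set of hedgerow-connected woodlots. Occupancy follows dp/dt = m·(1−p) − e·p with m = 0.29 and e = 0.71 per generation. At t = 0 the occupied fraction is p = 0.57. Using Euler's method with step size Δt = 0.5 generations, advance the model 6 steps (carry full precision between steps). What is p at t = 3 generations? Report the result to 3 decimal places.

0.294

Update rule: p ← p + [m·(1−p) − e·p]·Δt with Δt = 0.5.
t = 0.5: p = 0.57000 + (-0.14000) = 0.43000
t = 1: p = 0.43000 + (-0.07000) = 0.36000
t = 1.5: p = 0.36000 + (-0.03500) = 0.32500
t = 2: p = 0.32500 + (-0.01750) = 0.30750
t = 2.5: p = 0.30750 + (-0.00875) = 0.29875
t = 3: p = 0.29875 + (-0.00437) = 0.29437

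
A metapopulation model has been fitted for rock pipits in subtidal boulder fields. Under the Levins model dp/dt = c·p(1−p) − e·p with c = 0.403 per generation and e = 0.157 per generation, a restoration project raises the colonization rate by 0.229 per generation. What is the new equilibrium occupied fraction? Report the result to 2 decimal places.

Before: p* = 1 − 0.157/0.403 = 0.6104.
After the change, c = 0.632, e = 0.157, so p* = 1 − 0.157/0.632 = 0.7516.

0.75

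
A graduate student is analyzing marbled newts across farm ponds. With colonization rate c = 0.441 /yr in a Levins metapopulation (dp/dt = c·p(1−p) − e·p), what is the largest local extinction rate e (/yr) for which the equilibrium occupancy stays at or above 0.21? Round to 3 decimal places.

1 − e/c ≥ 0.21 ⇒ e ≤ c(1 − 0.21) = 0.441 × 0.7900.
e_max = 0.3484.

0.348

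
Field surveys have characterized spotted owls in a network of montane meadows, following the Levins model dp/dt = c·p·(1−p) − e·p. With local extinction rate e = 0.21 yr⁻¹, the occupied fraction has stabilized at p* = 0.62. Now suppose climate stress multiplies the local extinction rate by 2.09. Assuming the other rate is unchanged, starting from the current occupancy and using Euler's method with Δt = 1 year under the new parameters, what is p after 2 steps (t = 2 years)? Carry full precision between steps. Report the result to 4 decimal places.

Balance c(1−p*) = e gives c = e/(1 − 0.62000) = 0.21/0.38000 = 0.55263.
Starting from p₀ = 0.62000; update p ← p + (dp/dt)·Δt with the new parameters.
p: 0.62000 → 0.47808  (Δp = -0.14192)
p: 0.47808 → 0.40614  (Δp = -0.07194)

0.4061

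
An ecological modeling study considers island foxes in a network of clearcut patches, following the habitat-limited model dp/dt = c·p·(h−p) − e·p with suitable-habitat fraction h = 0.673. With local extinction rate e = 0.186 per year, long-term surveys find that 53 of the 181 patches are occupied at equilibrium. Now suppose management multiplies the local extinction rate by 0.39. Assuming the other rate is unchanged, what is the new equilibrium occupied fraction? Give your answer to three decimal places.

0.525

Observed p* = 53/181 = 0.29282.
Balance c(h−p*) = e gives c = e/(0.673 − 0.29282) = 0.186/0.38018 = 0.48924.
New p* = 0.673 − e/c = 0.673 − 0.07254/0.48924 = 0.52473.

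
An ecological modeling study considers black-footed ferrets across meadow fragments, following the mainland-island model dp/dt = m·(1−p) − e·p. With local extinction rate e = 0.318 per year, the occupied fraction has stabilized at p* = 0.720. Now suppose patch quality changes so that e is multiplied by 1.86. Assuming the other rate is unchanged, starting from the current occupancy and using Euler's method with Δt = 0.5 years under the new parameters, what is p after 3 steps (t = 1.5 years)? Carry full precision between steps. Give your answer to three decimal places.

0.584

Balance m(1−p*) = e·p* gives m = e·p*/(1−p*) = 0.318×0.72000/0.28000 = 0.81771.
Starting from p₀ = 0.72000; update p ← p + (dp/dt)·Δt with the new parameters.
  1  |  dp/dt·Δt = -0.098453  |  p_1 = 0.621547
  2  |  dp/dt·Δt = -0.029083  |  p_2 = 0.592464
  3  |  dp/dt·Δt = -0.008591  |  p_3 = 0.583873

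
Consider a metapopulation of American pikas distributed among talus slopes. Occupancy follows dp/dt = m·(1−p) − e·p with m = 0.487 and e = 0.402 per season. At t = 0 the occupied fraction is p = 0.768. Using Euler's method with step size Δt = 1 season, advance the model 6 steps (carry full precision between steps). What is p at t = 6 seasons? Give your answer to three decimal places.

0.548

Update rule: p ← p + [m·(1−p) − e·p]·Δt with Δt = 1.
  1  |  dp/dt·Δt = -0.195752  |  p_1 = 0.572248
  2  |  dp/dt·Δt = -0.021728  |  p_2 = 0.550520
  3  |  dp/dt·Δt = -0.002412  |  p_3 = 0.548108
  4  |  dp/dt·Δt = -0.000268  |  p_4 = 0.547840
  5  |  dp/dt·Δt = -0.000030  |  p_5 = 0.547810
  6  |  dp/dt·Δt = -0.000003  |  p_6 = 0.547807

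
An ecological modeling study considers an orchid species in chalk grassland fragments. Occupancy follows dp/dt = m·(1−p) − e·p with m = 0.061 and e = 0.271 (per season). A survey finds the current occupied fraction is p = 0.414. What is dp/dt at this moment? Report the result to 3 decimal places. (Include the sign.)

-0.076

Colonization term: m·(1−p) = 0.061×0.5860 = 0.03575.
Extinction term: e·p = 0.11219.
dp/dt = 0.03575 − 0.11219 = -0.07645.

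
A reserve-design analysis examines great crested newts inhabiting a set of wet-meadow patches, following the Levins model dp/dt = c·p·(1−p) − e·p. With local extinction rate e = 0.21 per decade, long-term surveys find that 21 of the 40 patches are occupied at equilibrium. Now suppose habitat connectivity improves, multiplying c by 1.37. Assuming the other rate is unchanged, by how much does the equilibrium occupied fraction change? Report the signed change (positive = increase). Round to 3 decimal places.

Observed p* = 21/40 = 0.52500.
Balance c(1−p*) = e gives c = e/(1 − 0.52500) = 0.21/0.47500 = 0.44211.
New p* = 1 − e/c = 1 − 0.21000/0.60569 = 0.65329.
Δp* = 0.65329 − 0.52500 = +0.12829.

0.128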